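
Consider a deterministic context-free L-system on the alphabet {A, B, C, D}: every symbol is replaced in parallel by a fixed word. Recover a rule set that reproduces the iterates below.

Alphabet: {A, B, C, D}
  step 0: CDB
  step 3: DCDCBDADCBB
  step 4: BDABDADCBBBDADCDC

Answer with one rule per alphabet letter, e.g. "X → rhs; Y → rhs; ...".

A->B, B->DC, C->DA, D->B

  step 3 ⇒ step 4: DCDCBDADCBB ⇒ B·DA·B·DA·DC·B·B·B·DA·DC·DC
    A ↦ B
    B ↦ DC
    C ↦ DA
    D ↦ B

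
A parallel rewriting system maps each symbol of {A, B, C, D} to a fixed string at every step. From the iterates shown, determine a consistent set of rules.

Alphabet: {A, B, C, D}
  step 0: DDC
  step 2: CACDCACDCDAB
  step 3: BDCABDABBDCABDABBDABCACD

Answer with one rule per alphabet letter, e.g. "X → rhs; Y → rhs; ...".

A->CA, B->CD, C->BD, D->AB

  step 2 ⇒ step 3: CACDCACDCDAB ⇒ BD·CA·BD·AB·BD·CA·BD·AB·BD·AB·CA·CD
    A ↦ CA
    B ↦ CD
    C ↦ BD
    D ↦ AB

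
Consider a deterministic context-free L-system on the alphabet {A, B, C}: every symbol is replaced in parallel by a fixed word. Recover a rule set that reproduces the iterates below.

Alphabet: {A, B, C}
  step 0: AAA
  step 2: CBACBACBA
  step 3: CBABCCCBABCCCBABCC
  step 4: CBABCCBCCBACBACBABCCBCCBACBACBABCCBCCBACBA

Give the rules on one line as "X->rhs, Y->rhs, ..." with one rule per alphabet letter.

  step 3 ⇒ step 4: CBABCCCBABCCCBABCC ⇒ CBA·BC·C·BC·CBA·CBA·CBA·BC·C·BC·CBA·CBA·CBA·BC·C·BC·CBA·CBA
    A ↦ C
    B ↦ BC
    C ↦ CBA

A->C, B->BC, C->CBA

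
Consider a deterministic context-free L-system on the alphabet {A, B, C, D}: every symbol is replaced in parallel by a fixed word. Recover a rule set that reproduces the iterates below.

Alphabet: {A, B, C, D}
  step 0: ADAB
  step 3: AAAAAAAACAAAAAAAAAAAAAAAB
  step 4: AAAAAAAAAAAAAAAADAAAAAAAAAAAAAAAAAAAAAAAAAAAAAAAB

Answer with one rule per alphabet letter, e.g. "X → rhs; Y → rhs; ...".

  step 3 ⇒ step 4: AAAAAAAACAAAAAAAAAAAAAAAB ⇒ AA·AA·AA·AA·AA·AA·AA·AA·D·AA·AA·AA·AA·AA·AA·AA·AA·AA·AA·AA·AA·AA·AA·AA·AB
    A ↦ AA
    B ↦ AB
    C ↦ D
    D ↦ C  (constrained at step 0)

A->AA, B->AB, C->D, D->C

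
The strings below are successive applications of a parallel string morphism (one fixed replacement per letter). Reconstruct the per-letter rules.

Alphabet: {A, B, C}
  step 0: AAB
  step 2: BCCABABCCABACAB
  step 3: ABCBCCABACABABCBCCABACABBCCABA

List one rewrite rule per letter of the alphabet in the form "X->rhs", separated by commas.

A->CAB, B->A, C->BC

  step 2 ⇒ step 3: BCCABABCCABACAB ⇒ A·BC·BC·CAB·A·CAB·A·BC·BC·CAB·A·CAB·BC·CAB·A
    A ↦ CAB
    B ↦ A
    C ↦ BC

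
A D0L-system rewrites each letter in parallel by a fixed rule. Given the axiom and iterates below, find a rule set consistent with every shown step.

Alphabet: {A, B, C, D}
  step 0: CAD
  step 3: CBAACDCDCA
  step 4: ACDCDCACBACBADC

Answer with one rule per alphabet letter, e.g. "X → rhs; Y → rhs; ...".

  step 3 ⇒ step 4: CBAACDCDCA ⇒ A·C·DC·DC·A·CB·A·CB·A·DC
    A ↦ DC
    B ↦ C
    C ↦ A
    D ↦ CB

A->DC, B->C, C->A, D->CB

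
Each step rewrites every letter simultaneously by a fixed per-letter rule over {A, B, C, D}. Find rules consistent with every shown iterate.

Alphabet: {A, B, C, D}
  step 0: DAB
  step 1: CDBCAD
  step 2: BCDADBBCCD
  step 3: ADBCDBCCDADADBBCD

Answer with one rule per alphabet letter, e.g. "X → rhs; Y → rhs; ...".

  step 2 ⇒ step 3: BCDADBBCCD ⇒ AD·B·CD·BC·CD·AD·AD·B·B·CD
    A ↦ BC
    B ↦ AD
    C ↦ B
    D ↦ CD

A->BC, B->AD, C->B, D->CD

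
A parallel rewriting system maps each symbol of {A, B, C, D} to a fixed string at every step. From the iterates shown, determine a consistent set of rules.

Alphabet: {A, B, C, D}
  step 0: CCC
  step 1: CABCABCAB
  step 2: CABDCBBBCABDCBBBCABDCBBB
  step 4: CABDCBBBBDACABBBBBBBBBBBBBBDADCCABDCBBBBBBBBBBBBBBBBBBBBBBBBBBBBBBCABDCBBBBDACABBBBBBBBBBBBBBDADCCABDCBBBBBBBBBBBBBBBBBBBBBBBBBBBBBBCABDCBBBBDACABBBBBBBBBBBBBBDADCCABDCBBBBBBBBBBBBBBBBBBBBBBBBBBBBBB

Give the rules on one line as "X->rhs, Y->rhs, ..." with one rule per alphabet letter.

  step 1 ⇒ step 2: CABCABCAB ⇒ CAB·DC·BBB·CAB·DC·BBB·CAB·DC·BBB
    A ↦ DC
    B ↦ BBB
    C ↦ CAB
    D ↦ BDA  (constrained at step 2)

A->DC, B->BBB, C->CAB, D->BDA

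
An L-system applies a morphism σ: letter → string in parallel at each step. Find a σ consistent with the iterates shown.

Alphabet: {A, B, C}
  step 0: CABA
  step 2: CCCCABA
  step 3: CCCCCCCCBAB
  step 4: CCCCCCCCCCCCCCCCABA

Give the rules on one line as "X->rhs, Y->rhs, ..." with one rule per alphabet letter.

  step 3 ⇒ step 4: CCCCCCCCBAB ⇒ CC·CC·CC·CC·CC·CC·CC·CC·A·B·A
    A ↦ B
    B ↦ A
    C ↦ CC

A->B, B->A, C->CC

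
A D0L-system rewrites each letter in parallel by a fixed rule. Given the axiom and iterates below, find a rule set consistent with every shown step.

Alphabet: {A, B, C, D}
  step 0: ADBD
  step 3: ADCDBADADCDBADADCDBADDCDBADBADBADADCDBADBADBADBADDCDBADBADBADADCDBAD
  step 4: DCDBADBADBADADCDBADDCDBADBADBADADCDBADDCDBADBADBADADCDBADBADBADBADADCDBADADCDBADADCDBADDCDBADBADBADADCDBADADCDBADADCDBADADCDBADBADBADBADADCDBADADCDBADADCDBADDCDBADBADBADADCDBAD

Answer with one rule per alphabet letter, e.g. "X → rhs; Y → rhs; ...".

  step 3 ⇒ step 4: ADCDBADADCDBADADCDBADDCDBADBADBADADCDBADBADBADBADDCDBADBADBADADCDBAD ⇒ DCD·BAD·BAD·BAD·A·DCD·BAD·DCD·BAD·BAD·BAD·A·DCD·BAD·DCD·BAD·BAD·BAD·A·DCD·BAD·BAD·BAD·BAD·A·DCD·BAD·A·DCD·BAD·A·DCD·BAD·DCD·BAD·BAD·BAD·A·DCD·BAD·A·DCD·BAD·A·DCD·BAD·A·DCD·BAD·BAD·BAD·BAD·A·DCD·BAD·A·DCD·BAD·A·DCD·BAD·DCD·BAD·BAD·BAD·A·DCD·BAD
    A ↦ DCD
    B ↦ A
    C ↦ BAD
    D ↦ BAD

A->DCD, B->A, C->BAD, D->BAD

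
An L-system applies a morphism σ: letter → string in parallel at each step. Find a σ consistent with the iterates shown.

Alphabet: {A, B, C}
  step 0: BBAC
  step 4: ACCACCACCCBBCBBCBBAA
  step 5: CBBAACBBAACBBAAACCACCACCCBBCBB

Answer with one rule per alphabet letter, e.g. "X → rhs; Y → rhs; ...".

  step 4 ⇒ step 5: ACCACCACCCBBCBBCBBAA ⇒ CBB·A·A·CBB·A·A·CBB·A·A·A·C·C·A·C·C·A·C·C·CBB·CBB
    A ↦ CBB
    B ↦ C
    C ↦ A

A->CBB, B->C, C->A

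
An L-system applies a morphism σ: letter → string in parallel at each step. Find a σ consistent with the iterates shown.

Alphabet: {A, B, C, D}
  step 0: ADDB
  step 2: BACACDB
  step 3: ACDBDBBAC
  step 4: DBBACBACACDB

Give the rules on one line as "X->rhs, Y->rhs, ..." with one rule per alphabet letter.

  step 3 ⇒ step 4: ACDBDBBAC ⇒ D·B·B·AC·B·AC·AC·D·B
    A ↦ D
    B ↦ AC
    C ↦ B
    D ↦ B

A->D, B->AC, C->B, D->B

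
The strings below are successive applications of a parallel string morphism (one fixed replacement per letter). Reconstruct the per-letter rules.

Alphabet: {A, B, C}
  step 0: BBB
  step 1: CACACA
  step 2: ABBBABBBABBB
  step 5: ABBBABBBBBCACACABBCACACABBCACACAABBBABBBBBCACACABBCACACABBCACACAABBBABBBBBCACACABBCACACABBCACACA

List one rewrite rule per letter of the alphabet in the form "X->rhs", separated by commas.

A->BB, B->CA, C->AB

  step 1 ⇒ step 2: CACACA ⇒ AB·BB·AB·BB·AB·BB
    A ↦ BB
    C ↦ AB
  step 0 ⇒ step 1: BBB ⇒ CA·CA·CA
    B ↦ CA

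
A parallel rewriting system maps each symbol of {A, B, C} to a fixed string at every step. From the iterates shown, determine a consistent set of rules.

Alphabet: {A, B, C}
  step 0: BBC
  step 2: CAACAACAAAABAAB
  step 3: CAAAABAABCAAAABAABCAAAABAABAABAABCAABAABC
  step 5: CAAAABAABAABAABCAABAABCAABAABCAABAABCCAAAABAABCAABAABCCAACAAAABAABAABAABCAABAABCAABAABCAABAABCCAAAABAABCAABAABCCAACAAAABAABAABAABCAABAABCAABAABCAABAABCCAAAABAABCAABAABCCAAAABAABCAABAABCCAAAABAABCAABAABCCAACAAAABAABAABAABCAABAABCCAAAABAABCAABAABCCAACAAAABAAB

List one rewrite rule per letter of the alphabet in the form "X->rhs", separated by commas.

A->AAB, B->C, C->CAA

  step 2 ⇒ step 3: CAACAACAAAABAAB ⇒ CAA·AAB·AAB·CAA·AAB·AAB·CAA·AAB·AAB·AAB·AAB·C·AAB·AAB·C
    A ↦ AAB
    B ↦ C
    C ↦ CAA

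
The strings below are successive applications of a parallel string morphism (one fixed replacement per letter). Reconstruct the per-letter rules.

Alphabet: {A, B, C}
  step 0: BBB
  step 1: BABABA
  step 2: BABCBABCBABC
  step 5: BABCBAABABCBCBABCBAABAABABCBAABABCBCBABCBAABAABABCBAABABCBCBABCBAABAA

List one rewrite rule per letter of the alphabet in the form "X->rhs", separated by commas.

A->BC, B->BA, C->A

  step 1 ⇒ step 2: BABABA ⇒ BA·BC·BA·BC·BA·BC
    A ↦ BC
    B ↦ BA
    C ↦ A  (constrained at step 2)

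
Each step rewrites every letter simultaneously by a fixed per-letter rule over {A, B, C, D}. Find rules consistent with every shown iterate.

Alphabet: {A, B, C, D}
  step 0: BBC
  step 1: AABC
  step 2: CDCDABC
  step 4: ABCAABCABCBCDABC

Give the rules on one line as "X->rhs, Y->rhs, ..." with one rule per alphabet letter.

  step 1 ⇒ step 2: AABC ⇒ CD·CD·A·BC
    A ↦ CD
    B ↦ A
    C ↦ BC
    D ↦ B  (constrained at step 2)

A->CD, B->A, C->BC, D->B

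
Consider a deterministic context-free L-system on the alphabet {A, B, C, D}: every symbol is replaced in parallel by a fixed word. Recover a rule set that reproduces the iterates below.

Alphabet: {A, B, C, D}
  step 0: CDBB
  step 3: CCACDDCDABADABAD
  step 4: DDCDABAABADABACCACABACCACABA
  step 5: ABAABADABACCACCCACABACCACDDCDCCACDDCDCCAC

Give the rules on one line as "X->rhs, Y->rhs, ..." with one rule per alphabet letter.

A->C, B->CA, C->D, D->ABA

  step 4 ⇒ step 5: DDCDABAABADABACCACABACCACABA ⇒ ABA·ABA·D·ABA·C·CA·C·C·CA·C·ABA·C·CA·C·D·D·C·D·C·CA·C·D·D·C·D·C·CA·C
    A ↦ C
    B ↦ CA
    C ↦ D
    D ↦ ABA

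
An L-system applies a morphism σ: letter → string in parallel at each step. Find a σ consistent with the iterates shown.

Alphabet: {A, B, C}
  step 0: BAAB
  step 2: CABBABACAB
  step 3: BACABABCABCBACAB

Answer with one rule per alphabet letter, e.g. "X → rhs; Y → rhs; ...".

A->C, B->AB, C->BA

  step 2 ⇒ step 3: CABBABACAB ⇒ BA·C·AB·AB·C·AB·C·BA·C·AB
    A ↦ C
    B ↦ AB
    C ↦ BA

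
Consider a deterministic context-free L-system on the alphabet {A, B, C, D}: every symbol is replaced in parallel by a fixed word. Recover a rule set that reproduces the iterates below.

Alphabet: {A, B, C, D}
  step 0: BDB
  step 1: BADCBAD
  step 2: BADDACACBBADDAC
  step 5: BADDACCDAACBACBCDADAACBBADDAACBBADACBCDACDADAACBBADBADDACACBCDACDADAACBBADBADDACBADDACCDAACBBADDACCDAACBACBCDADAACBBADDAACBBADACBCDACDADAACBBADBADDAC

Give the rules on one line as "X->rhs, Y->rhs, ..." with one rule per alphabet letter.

  step 1 ⇒ step 2: BADCBAD ⇒ BAD·DA·C·ACB·BAD·DA·C
    A ↦ DA
    B ↦ BAD
    C ↦ ACB
    D ↦ C

A->DA, B->BAD, C->ACB, D->C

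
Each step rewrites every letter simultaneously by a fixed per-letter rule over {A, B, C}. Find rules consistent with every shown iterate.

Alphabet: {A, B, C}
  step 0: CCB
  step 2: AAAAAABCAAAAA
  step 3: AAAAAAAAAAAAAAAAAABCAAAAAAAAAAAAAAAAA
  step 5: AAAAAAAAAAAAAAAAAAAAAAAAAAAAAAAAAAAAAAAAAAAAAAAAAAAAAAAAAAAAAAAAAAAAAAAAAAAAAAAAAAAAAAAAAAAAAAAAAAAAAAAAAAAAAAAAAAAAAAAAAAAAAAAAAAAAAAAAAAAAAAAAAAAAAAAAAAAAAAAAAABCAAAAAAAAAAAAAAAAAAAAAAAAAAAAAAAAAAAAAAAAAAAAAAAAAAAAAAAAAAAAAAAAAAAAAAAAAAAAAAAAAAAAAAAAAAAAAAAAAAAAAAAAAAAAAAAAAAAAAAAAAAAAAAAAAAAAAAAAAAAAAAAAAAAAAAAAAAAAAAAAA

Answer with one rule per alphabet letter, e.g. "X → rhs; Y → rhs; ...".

  step 2 ⇒ step 3: AAAAAABCAAAAA ⇒ AAA·AAA·AAA·AAA·AAA·AAA·BCA·A·AAA·AAA·AAA·AAA·AAA
    A ↦ AAA
    B ↦ BCA
    C ↦ A

A->AAA, B->BCA, C->A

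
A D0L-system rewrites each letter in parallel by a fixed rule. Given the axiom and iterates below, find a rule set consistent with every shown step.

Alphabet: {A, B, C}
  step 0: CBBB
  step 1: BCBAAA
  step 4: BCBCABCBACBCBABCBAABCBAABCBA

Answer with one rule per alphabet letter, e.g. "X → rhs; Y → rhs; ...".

  step 0 ⇒ step 1: CBBB ⇒ BCB·A·A·A
    B ↦ A
    C ↦ BCB
    A ↦ C  (constrained at step 1)

A->C, B->A, C->BCB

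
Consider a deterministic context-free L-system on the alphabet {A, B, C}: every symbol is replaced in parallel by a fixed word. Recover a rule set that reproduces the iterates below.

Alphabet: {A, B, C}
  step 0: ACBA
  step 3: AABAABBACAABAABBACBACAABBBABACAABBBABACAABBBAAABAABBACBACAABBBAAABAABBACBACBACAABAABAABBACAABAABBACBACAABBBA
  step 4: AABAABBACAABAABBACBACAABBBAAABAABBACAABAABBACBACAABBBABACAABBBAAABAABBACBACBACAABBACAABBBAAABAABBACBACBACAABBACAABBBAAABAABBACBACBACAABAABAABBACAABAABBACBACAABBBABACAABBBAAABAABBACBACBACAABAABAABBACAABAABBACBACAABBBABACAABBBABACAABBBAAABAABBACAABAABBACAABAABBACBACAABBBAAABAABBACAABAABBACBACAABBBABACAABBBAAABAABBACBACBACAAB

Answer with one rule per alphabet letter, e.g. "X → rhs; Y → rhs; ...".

  step 3 ⇒ step 4: AABAABBACAABAABBACBACAABBBABACAABBBABACAABBBAAABAABBACBACAABBBAAABAABBACBACBACAABAABAABBACAABAABBACBACAABBBA ⇒ AAB·AAB·BAC·AAB·AAB·BAC·BAC·AAB·BBA·AAB·AAB·BAC·AAB·AAB·BAC·BAC·AAB·BBA·BAC·AAB·BBA·AAB·AAB·BAC·BAC·BAC·AAB·BAC·AAB·BBA·AAB·AAB·BAC·BAC·BAC·AAB·BAC·AAB·BBA·AAB·AAB·BAC·BAC·BAC·AAB·AAB·AAB·BAC·AAB·AAB·BAC·BAC·AAB·BBA·BAC·AAB·BBA·AAB·AAB·BAC·BAC·BAC·AAB·AAB·AAB·BAC·AAB·AAB·BAC·BAC·AAB·BBA·BAC·AAB·BBA·BAC·AAB·BBA·AAB·AAB·BAC·AAB·AAB·BAC·AAB·AAB·BAC·BAC·AAB·BBA·AAB·AAB·BAC·AAB·AAB·BAC·BAC·AAB·BBA·BAC·AAB·BBA·AAB·AAB·BAC·BAC·BAC·AAB
    A ↦ AAB
    B ↦ BAC
    C ↦ BBA

A->AAB, B->BAC, C->BBA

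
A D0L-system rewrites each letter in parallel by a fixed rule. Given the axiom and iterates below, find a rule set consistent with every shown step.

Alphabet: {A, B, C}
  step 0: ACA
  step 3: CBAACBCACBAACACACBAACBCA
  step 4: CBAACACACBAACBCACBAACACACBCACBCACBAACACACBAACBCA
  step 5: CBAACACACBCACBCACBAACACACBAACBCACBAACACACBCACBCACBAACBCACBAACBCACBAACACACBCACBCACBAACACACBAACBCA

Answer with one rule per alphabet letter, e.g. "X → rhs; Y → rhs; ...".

A->CA, B->AA, C->CB

  step 4 ⇒ step 5: CBAACACACBAACBCACBAACACACBCACBCACBAACACACBAACBCA ⇒ CB·AA·CA·CA·CB·CA·CB·CA·CB·AA·CA·CA·CB·AA·CB·CA·CB·AA·CA·CA·CB·CA·CB·CA·CB·AA·CB·CA·CB·AA·CB·CA·CB·AA·CA·CA·CB·CA·CB·CA·CB·AA·CA·CA·CB·AA·CB·CA
    A ↦ CA
    B ↦ AA
    C ↦ CB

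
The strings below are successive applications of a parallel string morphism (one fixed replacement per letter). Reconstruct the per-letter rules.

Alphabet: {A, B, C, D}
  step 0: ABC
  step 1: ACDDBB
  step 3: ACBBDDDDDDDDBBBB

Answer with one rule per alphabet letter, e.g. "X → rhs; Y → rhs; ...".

  step 0 ⇒ step 1: ABC ⇒ AC·DD·BB
    A ↦ AC
    B ↦ DD
    C ↦ BB
    D ↦ B  (constrained at step 1)

A->AC, B->DD, C->BB, D->B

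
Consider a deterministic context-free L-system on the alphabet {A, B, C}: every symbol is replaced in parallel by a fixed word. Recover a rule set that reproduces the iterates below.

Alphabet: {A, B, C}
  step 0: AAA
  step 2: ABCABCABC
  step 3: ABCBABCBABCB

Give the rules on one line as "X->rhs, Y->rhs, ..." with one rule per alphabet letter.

A->AB, B->C, C->B

  step 2 ⇒ step 3: ABCABCABC ⇒ AB·C·B·AB·C·B·AB·C·B
    A ↦ AB
    B ↦ C
    C ↦ B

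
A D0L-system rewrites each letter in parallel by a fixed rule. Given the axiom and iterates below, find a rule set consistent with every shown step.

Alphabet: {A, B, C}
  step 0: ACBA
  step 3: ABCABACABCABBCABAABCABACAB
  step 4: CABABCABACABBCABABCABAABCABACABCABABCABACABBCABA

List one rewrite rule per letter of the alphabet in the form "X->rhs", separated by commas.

A->CAB, B->A, C->B

  step 3 ⇒ step 4: ABCABACABCABBCABAABCABACAB ⇒ CAB·A·B·CAB·A·CAB·B·CAB·A·B·CAB·A·A·B·CAB·A·CAB·CAB·A·B·CAB·A·CAB·B·CAB·A
    A ↦ CAB
    B ↦ A
    C ↦ B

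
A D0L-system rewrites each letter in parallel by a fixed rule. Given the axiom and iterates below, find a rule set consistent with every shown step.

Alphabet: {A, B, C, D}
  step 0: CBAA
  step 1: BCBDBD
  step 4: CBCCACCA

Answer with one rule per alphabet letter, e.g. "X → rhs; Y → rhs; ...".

  step 0 ⇒ step 1: CBAA ⇒ B·C·BD·BD
    A ↦ BD
    B ↦ C
    C ↦ B
    D ↦ A  (constrained at step 1)

A->BD, B->C, C->B, D->A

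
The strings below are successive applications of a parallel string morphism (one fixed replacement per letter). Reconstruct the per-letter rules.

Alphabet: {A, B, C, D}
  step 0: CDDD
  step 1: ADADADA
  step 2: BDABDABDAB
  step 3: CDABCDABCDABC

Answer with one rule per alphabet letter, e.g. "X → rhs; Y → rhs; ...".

  step 2 ⇒ step 3: BDABDABDAB ⇒ C·DA·B·C·DA·B·C·DA·B·C
    A ↦ B
    B ↦ C
    D ↦ DA
  step 0 ⇒ step 1: CDDD ⇒ A·DA·DA·DA
    C ↦ A

A->B, B->C, C->A, D->DA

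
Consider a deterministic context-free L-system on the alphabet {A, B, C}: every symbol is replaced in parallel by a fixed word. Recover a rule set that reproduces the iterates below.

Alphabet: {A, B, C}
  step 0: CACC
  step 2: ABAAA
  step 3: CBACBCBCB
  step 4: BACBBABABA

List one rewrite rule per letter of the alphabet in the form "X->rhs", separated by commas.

  step 3 ⇒ step 4: CBACBCBCB ⇒ B·A·CB·B·A·B·A·B·A
    A ↦ CB
    B ↦ A
    C ↦ B

A->CB, B->A, C->B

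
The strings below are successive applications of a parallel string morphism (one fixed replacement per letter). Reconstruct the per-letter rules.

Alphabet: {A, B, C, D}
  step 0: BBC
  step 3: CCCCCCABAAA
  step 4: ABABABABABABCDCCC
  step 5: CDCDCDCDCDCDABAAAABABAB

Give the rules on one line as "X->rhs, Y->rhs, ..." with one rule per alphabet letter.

A->C, B->D, C->AB, D->AAA

  step 4 ⇒ step 5: ABABABABABABCDCCC ⇒ C·D·C·D·C·D·C·D·C·D·C·D·AB·AAA·AB·AB·AB
    A ↦ C
    B ↦ D
    C ↦ AB
    D ↦ AAA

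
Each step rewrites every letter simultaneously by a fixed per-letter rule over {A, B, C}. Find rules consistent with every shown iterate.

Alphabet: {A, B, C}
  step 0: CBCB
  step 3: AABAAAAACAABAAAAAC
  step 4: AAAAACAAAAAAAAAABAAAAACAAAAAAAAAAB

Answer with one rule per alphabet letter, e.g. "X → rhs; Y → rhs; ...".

A->AA, B->AC, C->B

  step 3 ⇒ step 4: AABAAAAACAABAAAAAC ⇒ AA·AA·AC·AA·AA·AA·AA·AA·B·AA·AA·AC·AA·AA·AA·AA·AA·B
    A ↦ AA
    B ↦ AC
    C ↦ B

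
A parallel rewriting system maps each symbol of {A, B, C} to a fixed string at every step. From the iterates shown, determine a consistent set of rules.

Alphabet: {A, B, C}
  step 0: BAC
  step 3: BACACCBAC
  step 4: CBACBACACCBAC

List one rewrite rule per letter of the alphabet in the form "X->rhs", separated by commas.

A->B, B->C, C->AC

  step 3 ⇒ step 4: BACACCBAC ⇒ C·B·AC·B·AC·AC·C·B·AC
    A ↦ B
    B ↦ C
    C ↦ AC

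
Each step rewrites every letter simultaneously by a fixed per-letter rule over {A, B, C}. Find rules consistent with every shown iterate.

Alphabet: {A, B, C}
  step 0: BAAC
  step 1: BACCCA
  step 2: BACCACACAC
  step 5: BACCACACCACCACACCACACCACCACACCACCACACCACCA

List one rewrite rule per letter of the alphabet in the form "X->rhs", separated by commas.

A->C, B->BA, C->CA

  step 1 ⇒ step 2: BACCCA ⇒ BA·C·CA·CA·CA·C
    A ↦ C
    B ↦ BA
    C ↦ CA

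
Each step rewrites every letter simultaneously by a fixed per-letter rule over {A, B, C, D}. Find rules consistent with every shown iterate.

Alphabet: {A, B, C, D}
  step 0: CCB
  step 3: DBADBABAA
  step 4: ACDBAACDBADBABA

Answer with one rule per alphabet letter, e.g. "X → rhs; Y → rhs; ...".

  step 3 ⇒ step 4: DBADBABAA ⇒ AC·D·BA·AC·D·BA·D·BA·BA
    A ↦ BA
    B ↦ D
    D ↦ AC
    C ↦ A  (constrained at step 0)

A->BA, B->D, C->A, D->AC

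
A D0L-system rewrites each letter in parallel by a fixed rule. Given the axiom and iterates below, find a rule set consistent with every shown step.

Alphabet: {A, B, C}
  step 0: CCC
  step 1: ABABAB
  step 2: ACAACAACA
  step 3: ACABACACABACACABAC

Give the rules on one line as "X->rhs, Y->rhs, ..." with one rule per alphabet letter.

  step 2 ⇒ step 3: ACAACAACA ⇒ AC·AB·AC·AC·AB·AC·AC·AB·AC
    A ↦ AC
    C ↦ AB
  step 1 ⇒ step 2: ABABAB ⇒ AC·A·AC·A·AC·A
    B ↦ A

A->AC, B->A, C->AB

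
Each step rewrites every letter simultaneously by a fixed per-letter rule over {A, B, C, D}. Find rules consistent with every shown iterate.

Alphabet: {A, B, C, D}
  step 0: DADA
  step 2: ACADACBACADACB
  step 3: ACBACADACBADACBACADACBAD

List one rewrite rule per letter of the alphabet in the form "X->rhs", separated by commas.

  step 2 ⇒ step 3: ACADACBACADACB ⇒ AC·B·AC·AD·AC·B·AD·AC·B·AC·AD·AC·B·AD
    A ↦ AC
    B ↦ AD
    C ↦ B
    D ↦ AD

A->AC, B->AD, C->B, D->AD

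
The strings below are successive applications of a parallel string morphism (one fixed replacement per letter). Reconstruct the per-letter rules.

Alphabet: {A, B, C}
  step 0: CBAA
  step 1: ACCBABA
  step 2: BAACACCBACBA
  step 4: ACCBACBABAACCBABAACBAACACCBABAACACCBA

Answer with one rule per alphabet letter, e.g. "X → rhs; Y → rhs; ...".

A->BA, B->C, C->AC

  step 1 ⇒ step 2: ACCBABA ⇒ BA·AC·AC·C·BA·C·BA
    A ↦ BA
    B ↦ C
    C ↦ AC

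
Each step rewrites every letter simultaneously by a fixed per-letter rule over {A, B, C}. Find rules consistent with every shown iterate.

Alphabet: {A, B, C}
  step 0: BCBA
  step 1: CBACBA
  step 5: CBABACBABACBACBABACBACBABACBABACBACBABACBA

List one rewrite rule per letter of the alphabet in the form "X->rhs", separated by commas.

A->BA, B->C, C->BA

  step 0 ⇒ step 1: BCBA ⇒ C·BA·C·BA
    A ↦ BA
    B ↦ C
    C ↦ BA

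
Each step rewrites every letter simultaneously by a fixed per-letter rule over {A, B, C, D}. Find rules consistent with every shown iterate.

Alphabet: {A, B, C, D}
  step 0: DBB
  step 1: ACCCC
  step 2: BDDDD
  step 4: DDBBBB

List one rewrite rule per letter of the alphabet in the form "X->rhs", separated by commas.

  step 1 ⇒ step 2: ACCCC ⇒ B·D·D·D·D
    A ↦ B
    C ↦ D
  step 0 ⇒ step 1: DBB ⇒ A·CC·CC
    B ↦ CC
  step 0 ⇒ step 1: DBB ⇒ A·CC·CC
    D ↦ A

A->B, B->CC, C->D, D->A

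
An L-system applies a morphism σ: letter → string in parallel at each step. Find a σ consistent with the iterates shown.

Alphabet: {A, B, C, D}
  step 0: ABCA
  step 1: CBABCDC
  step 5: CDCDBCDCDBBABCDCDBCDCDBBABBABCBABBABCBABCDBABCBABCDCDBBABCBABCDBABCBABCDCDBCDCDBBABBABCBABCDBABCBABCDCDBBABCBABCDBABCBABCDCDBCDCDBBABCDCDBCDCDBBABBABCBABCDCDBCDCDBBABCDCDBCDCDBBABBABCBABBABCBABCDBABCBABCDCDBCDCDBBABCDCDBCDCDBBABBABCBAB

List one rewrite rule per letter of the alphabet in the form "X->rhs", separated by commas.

  step 0 ⇒ step 1: ABCA ⇒ C·BAB·CD·C
    A ↦ C
    B ↦ BAB
    C ↦ CD
    D ↦ CDB  (constrained at step 1)

A->C, B->BAB, C->CD, D->CDB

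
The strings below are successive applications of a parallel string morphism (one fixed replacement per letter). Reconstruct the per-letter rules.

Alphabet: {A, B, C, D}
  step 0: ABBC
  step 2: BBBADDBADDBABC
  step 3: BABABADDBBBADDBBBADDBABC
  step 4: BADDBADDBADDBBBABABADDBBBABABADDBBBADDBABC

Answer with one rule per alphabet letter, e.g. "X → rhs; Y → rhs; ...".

  step 3 ⇒ step 4: BABABADDBBBADDBBBADDBABC ⇒ BA·DD·BA·DD·BA·DD·B·B·BA·BA·BA·DD·B·B·BA·BA·BA·DD·B·B·BA·DD·BA·BC
    A ↦ DD
    B ↦ BA
    C ↦ BC
    D ↦ B

A->DD, B->BA, C->BC, D->B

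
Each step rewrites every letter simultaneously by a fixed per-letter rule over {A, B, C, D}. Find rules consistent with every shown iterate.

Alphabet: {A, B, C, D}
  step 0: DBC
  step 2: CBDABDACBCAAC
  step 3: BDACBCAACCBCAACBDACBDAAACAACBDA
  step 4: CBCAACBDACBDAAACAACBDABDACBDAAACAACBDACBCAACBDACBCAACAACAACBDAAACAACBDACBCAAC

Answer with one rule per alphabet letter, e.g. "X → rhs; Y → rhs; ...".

A->AAC, B->C, C->BDA, D->BC

  step 3 ⇒ step 4: BDACBCAACCBCAACBDACBDAAACAACBDA ⇒ C·BC·AAC·BDA·C·BDA·AAC·AAC·BDA·BDA·C·BDA·AAC·AAC·BDA·C·BC·AAC·BDA·C·BC·AAC·AAC·AAC·BDA·AAC·AAC·BDA·C·BC·AAC
    A ↦ AAC
    B ↦ C
    C ↦ BDA
    D ↦ BC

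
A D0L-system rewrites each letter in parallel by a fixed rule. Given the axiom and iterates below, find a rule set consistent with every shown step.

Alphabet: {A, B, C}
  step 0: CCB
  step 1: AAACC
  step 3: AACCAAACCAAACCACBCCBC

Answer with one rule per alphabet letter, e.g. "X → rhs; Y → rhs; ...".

A->CBC, B->ACC, C->A

  step 0 ⇒ step 1: CCB ⇒ A·A·ACC
    B ↦ ACC
    C ↦ A
    A ↦ CBC  (constrained at step 1)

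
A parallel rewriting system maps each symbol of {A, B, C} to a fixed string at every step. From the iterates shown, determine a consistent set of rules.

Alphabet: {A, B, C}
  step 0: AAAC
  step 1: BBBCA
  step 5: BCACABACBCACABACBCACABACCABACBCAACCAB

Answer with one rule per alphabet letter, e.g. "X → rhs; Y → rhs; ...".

  step 0 ⇒ step 1: AAAC ⇒ B·B·B·CA
    A ↦ B
    C ↦ CA
    B ↦ AC  (constrained at step 1)

A->B, B->AC, C->CA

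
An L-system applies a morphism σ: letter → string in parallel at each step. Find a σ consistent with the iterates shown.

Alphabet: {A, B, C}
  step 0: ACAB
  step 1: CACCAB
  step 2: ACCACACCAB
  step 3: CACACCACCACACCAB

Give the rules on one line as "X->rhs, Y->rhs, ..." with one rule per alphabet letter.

  step 2 ⇒ step 3: ACCACACCAB ⇒ C·AC·AC·C·AC·C·AC·AC·C·AB
    A ↦ C
    B ↦ AB
    C ↦ AC

A->C, B->AB, C->AC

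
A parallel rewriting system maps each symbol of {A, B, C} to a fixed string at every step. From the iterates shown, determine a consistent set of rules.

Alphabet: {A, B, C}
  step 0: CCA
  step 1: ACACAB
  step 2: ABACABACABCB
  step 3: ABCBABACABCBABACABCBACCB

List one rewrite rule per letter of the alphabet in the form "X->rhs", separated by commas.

A->AB, B->CB, C->AC

  step 2 ⇒ step 3: ABACABACABCB ⇒ AB·CB·AB·AC·AB·CB·AB·AC·AB·CB·AC·CB
    A ↦ AB
    B ↦ CB
    C ↦ AC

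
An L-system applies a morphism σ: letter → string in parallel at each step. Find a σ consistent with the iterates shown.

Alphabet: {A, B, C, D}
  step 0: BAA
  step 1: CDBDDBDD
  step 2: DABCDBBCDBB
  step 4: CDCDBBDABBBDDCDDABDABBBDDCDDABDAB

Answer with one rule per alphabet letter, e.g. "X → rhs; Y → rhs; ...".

A->BDD, B->CD, C->DA, D->B

  step 1 ⇒ step 2: CDBDDBDD ⇒ DA·B·CD·B·B·CD·B·B
    B ↦ CD
    C ↦ DA
    D ↦ B
  step 0 ⇒ step 1: BAA ⇒ CD·BDD·BDD
    A ↦ BDD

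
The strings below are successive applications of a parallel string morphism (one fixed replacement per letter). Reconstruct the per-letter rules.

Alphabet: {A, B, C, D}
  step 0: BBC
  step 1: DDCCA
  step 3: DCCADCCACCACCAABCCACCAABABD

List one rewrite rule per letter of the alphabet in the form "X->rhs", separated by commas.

A->AB, B->D, C->CCA, D->BC

  step 0 ⇒ step 1: BBC ⇒ D·D·CCA
    B ↦ D
    C ↦ CCA
    A ↦ AB  (constrained at step 1)
    D ↦ BC  (constrained at step 1)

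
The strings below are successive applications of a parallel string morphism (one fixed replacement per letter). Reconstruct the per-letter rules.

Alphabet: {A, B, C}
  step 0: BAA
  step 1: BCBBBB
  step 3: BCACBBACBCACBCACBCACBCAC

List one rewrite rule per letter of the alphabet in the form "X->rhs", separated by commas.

A->BB, B->BC, C->AC

  step 0 ⇒ step 1: BAA ⇒ BC·BB·BB
    A ↦ BB
    B ↦ BC
    C ↦ AC  (constrained at step 1)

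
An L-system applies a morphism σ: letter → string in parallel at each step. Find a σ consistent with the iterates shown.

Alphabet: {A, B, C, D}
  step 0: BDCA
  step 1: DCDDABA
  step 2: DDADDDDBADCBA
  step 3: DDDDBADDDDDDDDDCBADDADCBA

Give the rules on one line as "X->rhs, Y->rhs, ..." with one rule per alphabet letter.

  step 2 ⇒ step 3: DDADDDDBADCBA ⇒ DD·DD·BA·DD·DD·DD·DD·DC·BA·DD·A·DC·BA
    A ↦ BA
    B ↦ DC
    C ↦ A
    D ↦ DD

A->BA, B->DC, C->A, D->DD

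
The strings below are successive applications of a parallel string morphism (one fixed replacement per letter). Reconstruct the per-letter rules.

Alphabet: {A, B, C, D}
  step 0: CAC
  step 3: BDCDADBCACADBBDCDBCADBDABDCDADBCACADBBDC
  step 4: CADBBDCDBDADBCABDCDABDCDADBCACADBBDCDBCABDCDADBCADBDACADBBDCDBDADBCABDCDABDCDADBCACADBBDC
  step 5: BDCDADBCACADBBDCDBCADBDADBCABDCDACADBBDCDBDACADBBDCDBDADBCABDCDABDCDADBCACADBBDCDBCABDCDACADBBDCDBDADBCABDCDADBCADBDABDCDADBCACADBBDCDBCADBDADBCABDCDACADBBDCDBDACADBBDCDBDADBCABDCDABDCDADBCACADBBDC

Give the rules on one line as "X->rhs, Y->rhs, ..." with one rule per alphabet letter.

A->DA, B->CA, C->BDC, D->DB

  step 4 ⇒ step 5: CADBBDCDBDADBCABDCDABDCDADBCACADBBDCDBCABDCDADBCADBDACADBBDCDBDADBCABDCDABDCDADBCACADBBDC ⇒ BDC·DA·DB·CA·CA·DB·BDC·DB·CA·DB·DA·DB·CA·BDC·DA·CA·DB·BDC·DB·DA·CA·DB·BDC·DB·DA·DB·CA·BDC·DA·BDC·DA·DB·CA·CA·DB·BDC·DB·CA·BDC·DA·CA·DB·BDC·DB·DA·DB·CA·BDC·DA·DB·CA·DB·DA·BDC·DA·DB·CA·CA·DB·BDC·DB·CA·DB·DA·DB·CA·BDC·DA·CA·DB·BDC·DB·DA·CA·DB·BDC·DB·DA·DB·CA·BDC·DA·BDC·DA·DB·CA·CA·DB·BDC
    A ↦ DA
    B ↦ CA
    C ↦ BDC
    D ↦ DB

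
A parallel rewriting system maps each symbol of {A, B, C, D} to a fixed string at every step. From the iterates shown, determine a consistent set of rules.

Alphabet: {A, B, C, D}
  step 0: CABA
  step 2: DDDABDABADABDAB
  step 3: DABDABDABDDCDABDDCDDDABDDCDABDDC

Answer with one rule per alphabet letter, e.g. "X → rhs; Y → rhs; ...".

  step 2 ⇒ step 3: DDDABDABADABDAB ⇒ DAB·DAB·DAB·DD·C·DAB·DD·C·DD·DAB·DD·C·DAB·DD·C
    A ↦ DD
    B ↦ C
    D ↦ DAB
    C ↦ A  (constrained at step 0)

A->DD, B->C, C->A, D->DAB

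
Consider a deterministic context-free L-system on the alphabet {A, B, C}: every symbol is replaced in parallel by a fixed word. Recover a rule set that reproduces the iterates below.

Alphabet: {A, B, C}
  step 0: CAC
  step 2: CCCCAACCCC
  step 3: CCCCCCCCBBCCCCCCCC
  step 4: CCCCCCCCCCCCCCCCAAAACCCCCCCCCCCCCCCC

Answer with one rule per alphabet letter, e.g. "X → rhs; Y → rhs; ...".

A->B, B->AA, C->CC

  step 3 ⇒ step 4: CCCCCCCCBBCCCCCCCC ⇒ CC·CC·CC·CC·CC·CC·CC·CC·AA·AA·CC·CC·CC·CC·CC·CC·CC·CC
    B ↦ AA
    C ↦ CC
  step 2 ⇒ step 3: CCCCAACCCC ⇒ CC·CC·CC·CC·B·B·CC·CC·CC·CC
    A ↦ B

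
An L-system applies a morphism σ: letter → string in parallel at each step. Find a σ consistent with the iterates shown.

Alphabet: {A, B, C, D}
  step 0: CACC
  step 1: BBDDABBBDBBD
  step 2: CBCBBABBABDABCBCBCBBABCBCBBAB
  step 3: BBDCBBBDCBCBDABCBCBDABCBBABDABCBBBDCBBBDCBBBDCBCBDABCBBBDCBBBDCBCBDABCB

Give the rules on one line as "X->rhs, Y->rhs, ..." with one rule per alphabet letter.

A->DAB, B->CB, C->BBD, D->BAB

  step 2 ⇒ step 3: CBCBBABBABDABCBCBCBBABCBCBBAB ⇒ BBD·CB·BBD·CB·CB·DAB·CB·CB·DAB·CB·BAB·DAB·CB·BBD·CB·BBD·CB·BBD·CB·CB·DAB·CB·BBD·CB·BBD·CB·CB·DAB·CB
    A ↦ DAB
    B ↦ CB
    C ↦ BBD
    D ↦ BAB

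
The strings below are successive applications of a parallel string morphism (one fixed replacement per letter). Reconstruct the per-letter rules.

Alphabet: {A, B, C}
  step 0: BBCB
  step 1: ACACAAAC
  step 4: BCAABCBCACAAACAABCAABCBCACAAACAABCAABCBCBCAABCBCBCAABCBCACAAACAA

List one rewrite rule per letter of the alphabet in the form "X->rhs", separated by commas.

  step 0 ⇒ step 1: BBCB ⇒ AC·AC·AA·AC
    B ↦ AC
    C ↦ AA
    A ↦ BC  (constrained at step 1)

A->BC, B->AC, C->AA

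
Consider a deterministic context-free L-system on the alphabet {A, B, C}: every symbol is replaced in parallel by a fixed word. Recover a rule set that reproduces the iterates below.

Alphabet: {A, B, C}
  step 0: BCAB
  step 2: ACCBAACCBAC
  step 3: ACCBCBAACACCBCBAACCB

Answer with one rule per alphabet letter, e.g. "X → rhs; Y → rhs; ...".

A->AC, B->A, C->CB

  step 2 ⇒ step 3: ACCBAACCBAC ⇒ AC·CB·CB·A·AC·AC·CB·CB·A·AC·CB
    A ↦ AC
    B ↦ A
    C ↦ CB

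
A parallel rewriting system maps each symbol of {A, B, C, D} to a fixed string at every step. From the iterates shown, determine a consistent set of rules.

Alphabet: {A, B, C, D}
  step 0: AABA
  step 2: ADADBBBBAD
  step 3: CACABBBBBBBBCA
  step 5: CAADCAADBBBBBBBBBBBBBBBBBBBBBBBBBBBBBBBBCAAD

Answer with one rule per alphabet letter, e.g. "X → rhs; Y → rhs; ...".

  step 2 ⇒ step 3: ADADBBBBAD ⇒ C·A·C·A·BB·BB·BB·BB·C·A
    A ↦ C
    B ↦ BB
    D ↦ A
    C ↦ AD  (constrained at step 3)

A->C, B->BB, C->AD, D->A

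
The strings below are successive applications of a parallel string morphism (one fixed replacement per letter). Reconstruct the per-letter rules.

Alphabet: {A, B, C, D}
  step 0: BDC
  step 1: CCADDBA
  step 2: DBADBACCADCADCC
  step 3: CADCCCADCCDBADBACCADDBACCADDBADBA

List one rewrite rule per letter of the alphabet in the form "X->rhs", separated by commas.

A->C, B->C, C->DBA, D->CAD

  step 2 ⇒ step 3: DBADBACCADCADCC ⇒ CAD·C·C·CAD·C·C·DBA·DBA·C·CAD·DBA·C·CAD·DBA·DBA
    A ↦ C
    B ↦ C
    C ↦ DBA
    D ↦ CAD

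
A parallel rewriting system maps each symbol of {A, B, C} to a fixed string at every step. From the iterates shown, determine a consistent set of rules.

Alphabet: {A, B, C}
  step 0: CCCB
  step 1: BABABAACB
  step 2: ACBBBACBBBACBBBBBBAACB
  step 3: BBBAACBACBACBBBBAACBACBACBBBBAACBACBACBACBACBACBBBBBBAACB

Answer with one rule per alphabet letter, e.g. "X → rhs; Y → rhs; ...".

  step 2 ⇒ step 3: ACBBBACBBBACBBBBBBAACB ⇒ BB·BA·ACB·ACB·ACB·BB·BA·ACB·ACB·ACB·BB·BA·ACB·ACB·ACB·ACB·ACB·ACB·BB·BB·BA·ACB
    A ↦ BB
    B ↦ ACB
    C ↦ BA

A->BB, B->ACB, C->BA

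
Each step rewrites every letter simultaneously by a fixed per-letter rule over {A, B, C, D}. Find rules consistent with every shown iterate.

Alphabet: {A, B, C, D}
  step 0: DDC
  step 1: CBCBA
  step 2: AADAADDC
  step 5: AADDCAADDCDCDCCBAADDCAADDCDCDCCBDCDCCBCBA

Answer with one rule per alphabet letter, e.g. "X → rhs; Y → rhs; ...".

A->DC, B->AD, C->A, D->CB

  step 1 ⇒ step 2: CBCBA ⇒ A·AD·A·AD·DC
    A ↦ DC
    B ↦ AD
    C ↦ A
  step 0 ⇒ step 1: DDC ⇒ CB·CB·A
    D ↦ CB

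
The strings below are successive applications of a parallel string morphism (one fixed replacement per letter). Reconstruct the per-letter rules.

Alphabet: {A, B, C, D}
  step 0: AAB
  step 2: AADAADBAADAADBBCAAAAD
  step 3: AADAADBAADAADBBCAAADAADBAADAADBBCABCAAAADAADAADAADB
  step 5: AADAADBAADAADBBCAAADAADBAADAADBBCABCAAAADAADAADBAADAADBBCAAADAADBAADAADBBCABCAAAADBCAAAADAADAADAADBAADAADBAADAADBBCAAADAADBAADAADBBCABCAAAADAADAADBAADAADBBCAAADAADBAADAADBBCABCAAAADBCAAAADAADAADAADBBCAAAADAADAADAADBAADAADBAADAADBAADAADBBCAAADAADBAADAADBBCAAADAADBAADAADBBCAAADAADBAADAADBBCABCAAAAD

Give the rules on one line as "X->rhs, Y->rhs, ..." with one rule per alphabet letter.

A->AAD, B->BCA, C->A, D->B

  step 2 ⇒ step 3: AADAADBAADAADBBCAAAAD ⇒ AAD·AAD·B·AAD·AAD·B·BCA·AAD·AAD·B·AAD·AAD·B·BCA·BCA·A·AAD·AAD·AAD·AAD·B
    A ↦ AAD
    B ↦ BCA
    C ↦ A
    D ↦ B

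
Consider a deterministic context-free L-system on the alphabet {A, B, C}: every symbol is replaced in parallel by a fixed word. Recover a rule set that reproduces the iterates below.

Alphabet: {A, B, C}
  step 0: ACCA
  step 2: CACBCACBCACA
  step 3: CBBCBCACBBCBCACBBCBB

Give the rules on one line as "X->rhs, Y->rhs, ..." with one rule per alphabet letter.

A->B, B->CA, C->CB

  step 2 ⇒ step 3: CACBCACBCACA ⇒ CB·B·CB·CA·CB·B·CB·CA·CB·B·CB·B
    A ↦ B
    B ↦ CA
    C ↦ CB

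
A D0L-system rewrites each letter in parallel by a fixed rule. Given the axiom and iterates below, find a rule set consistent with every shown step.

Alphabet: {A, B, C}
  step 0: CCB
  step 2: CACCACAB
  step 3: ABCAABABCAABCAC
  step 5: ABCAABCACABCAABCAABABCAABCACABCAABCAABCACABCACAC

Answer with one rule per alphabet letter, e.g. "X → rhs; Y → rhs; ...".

  step 2 ⇒ step 3: CACCACAB ⇒ AB·CA·AB·AB·CA·AB·CA·C
    A ↦ CA
    B ↦ C
    C ↦ AB

A->CA, B->C, C->AB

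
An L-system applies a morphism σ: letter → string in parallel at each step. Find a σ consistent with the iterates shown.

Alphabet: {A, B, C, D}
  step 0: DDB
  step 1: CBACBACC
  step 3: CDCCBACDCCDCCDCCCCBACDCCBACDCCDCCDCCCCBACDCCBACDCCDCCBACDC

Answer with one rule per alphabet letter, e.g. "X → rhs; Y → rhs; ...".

A->BD, B->CC, C->CDC, D->CBA

  step 0 ⇒ step 1: DDB ⇒ CBA·CBA·CC
    B ↦ CC
    D ↦ CBA
    A ↦ BD  (constrained at step 1)
    C ↦ CDC  (constrained at step 1)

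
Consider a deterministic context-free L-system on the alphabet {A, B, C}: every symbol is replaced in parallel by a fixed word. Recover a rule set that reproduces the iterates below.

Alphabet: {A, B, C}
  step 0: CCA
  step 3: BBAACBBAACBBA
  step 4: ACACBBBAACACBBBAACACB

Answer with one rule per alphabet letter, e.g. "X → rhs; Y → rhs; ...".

  step 3 ⇒ step 4: BBAACBBAACBBA ⇒ AC·AC·B·B·BA·AC·AC·B·B·BA·AC·AC·B
    A ↦ B
    B ↦ AC
    C ↦ BA

A->B, B->AC, C->BA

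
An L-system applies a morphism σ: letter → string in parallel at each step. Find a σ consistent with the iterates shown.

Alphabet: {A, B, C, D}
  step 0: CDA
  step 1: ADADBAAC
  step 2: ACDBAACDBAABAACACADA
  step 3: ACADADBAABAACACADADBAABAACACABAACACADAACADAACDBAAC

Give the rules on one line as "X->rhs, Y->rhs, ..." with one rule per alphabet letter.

  step 2 ⇒ step 3: ACDBAACDBAABAACACADA ⇒ AC·ADA·DBA·ABA·AC·AC·ADA·DBA·ABA·AC·AC·ABA·AC·AC·ADA·AC·ADA·AC·DBA·AC
    A ↦ AC
    B ↦ ABA
    C ↦ ADA
    D ↦ DBA

A->AC, B->ABA, C->ADA, D->DBA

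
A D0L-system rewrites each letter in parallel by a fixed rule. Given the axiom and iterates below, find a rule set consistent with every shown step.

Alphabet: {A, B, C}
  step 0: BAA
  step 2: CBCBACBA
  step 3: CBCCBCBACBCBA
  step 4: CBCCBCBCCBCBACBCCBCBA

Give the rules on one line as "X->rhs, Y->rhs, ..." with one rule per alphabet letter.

A->BA, B->C, C->CB

  step 3 ⇒ step 4: CBCCBCBACBCBA ⇒ CB·C·CB·CB·C·CB·C·BA·CB·C·CB·C·BA
    A ↦ BA
    B ↦ C
    C ↦ CB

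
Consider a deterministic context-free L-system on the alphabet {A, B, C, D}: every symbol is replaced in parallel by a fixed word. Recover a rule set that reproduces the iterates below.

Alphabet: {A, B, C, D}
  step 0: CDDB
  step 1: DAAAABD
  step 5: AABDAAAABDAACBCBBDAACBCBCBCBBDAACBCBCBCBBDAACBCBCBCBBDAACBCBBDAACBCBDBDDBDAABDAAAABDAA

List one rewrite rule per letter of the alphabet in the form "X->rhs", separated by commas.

A->CB, B->BD, C->D, D->AA

  step 0 ⇒ step 1: CDDB ⇒ D·AA·AA·BD
    B ↦ BD
    C ↦ D
    D ↦ AA
    A ↦ CB  (constrained at step 1)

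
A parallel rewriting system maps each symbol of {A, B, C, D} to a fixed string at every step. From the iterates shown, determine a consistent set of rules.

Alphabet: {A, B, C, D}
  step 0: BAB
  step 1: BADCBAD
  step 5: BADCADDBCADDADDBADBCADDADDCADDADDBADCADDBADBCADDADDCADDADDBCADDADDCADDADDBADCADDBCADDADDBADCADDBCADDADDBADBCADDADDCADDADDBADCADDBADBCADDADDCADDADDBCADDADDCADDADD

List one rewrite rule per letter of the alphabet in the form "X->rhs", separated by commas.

  step 0 ⇒ step 1: BAB ⇒ BAD·C·BAD
    A ↦ C
    B ↦ BAD
    C ↦ B  (constrained at step 1)
    D ↦ ADD  (constrained at step 1)

A->C, B->BAD, C->B, D->ADD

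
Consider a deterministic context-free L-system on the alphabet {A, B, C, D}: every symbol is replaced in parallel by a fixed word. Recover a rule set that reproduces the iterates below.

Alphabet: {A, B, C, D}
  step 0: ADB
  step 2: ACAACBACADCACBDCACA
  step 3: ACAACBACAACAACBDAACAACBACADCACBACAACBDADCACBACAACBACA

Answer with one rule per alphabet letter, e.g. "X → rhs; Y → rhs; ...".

  step 2 ⇒ step 3: ACAACBACADCACBDCACA ⇒ ACA·ACB·ACA·ACA·ACB·DA·ACA·ACB·ACA·DC·ACB·ACA·ACB·DA·DC·ACB·ACA·ACB·ACA
    A ↦ ACA
    B ↦ DA
    C ↦ ACB
    D ↦ DC

A->ACA, B->DA, C->ACB, D->DC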